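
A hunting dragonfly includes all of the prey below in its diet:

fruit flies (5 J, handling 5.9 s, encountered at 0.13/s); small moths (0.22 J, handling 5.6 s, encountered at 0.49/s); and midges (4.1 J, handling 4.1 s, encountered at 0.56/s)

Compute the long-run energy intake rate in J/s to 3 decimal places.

R = (0.13×5 + 0.49×0.22 + 0.56×4.1) / (1 + 0.13×5.9 + 0.49×5.6 + 0.56×4.1) = 3.054/6.807 = 0.4486 J/s.

0.449 J/s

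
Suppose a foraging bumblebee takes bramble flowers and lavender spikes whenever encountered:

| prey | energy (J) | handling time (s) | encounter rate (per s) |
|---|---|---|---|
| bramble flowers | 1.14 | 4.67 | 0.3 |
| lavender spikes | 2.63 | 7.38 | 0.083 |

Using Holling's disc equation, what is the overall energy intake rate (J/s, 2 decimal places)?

0.19 J/s

R = Σλ_iE_i / (1 + Σλ_ih_i)
Numerator: 0.3×1.14 + 0.083×2.63 = 0.5603
Denominator: 1 + 0.3×4.67 + 0.083×7.38 = 3.014
R = 0.5603/3.014 = 0.1859 J/s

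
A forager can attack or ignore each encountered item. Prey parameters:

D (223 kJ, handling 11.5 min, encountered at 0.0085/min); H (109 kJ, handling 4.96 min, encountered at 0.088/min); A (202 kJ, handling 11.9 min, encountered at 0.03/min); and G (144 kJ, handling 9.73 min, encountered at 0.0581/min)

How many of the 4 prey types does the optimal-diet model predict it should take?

Profitabilities (E/h, kJ/min): H 22, D 19.4, A 17, G 14.8. Add prey in this order while the next type's profitability exceeds the intake rate on those already taken.
Rate on top 1: 6.677. D: 19.4 > 6.677 → include.
Rate on top 2: 7.487. A: 17 > 7.487 → include.
Rate on top 3: 9.278. G: 14.8 > 9.278 → include.
Optimal diet: H, D, A, G — 4 of 4 types.

4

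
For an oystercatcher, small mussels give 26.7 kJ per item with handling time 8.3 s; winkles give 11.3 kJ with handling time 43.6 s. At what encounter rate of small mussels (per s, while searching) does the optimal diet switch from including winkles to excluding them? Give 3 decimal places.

Drop winkles once their profitability E₂/h₂ falls below the rate achievable on small mussels alone: E₂/h₂ = λE₁/(1 + λh₁).
Solve for λ: λE₁h₂ = E₂(1 + λh₁) → λ(E₁h₂ − E₂h₁) = E₂ → λ = E₂/(E₁h₂ − E₂h₁).
λ = 11.3/(26.7×43.6 − 11.3×8.3) = 11.3/1070 = 0.01056 per s.

0.011 per s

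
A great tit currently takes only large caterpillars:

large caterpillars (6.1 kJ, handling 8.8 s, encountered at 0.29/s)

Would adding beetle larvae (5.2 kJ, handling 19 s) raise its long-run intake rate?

Current rate: (0.29×6.1)/(1 + 0.29×8.8) = 0.498 kJ/s.
Profitability of beetle larvae: 5.2/19 = 0.2737 kJ/s.
Since 0.2737 < R, time spent handling beetle larvae is better spent searching.

No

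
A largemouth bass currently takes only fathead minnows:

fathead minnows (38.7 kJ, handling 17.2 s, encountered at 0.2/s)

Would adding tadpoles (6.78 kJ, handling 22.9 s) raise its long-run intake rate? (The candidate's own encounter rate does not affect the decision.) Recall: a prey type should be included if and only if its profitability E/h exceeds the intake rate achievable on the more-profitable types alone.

No

On fathead minnows alone, R = ΣλE/(1+Σλh) = 7.74/4.44 = 1.743 kJ/s.
Profitability of tadpoles: 6.78/22.9 = 0.2961 kJ/s.
0.2961 < 1.743, so adding tadpoles would lower the average — exclude it.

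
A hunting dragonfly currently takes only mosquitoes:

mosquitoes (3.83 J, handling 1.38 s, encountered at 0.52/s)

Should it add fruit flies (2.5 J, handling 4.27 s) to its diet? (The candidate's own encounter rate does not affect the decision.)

Current rate: (0.52×3.83)/(1 + 0.52×1.38) = 1.16 J/s.
fruit flies: E/h = 2.5/4.27 = 0.5855 J/s.
0.5855 < 1.16, so adding fruit flies would lower the average — exclude it.

No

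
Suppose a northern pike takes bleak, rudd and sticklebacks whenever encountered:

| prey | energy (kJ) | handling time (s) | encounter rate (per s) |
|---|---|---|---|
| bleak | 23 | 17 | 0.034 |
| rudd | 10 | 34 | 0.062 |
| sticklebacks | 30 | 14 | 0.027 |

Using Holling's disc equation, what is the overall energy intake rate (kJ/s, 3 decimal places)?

0.544 kJ/s

Energy encountered per unit search time: 0.034×23 + 0.062×10 + 0.027×30 = 2.212 kJ/s.
Handling time per unit search time: 0.034×17 + 0.062×34 + 0.027×14 = 3.064.
Rate = 2.212/(1 + 3.064) = 0.5443 kJ/s.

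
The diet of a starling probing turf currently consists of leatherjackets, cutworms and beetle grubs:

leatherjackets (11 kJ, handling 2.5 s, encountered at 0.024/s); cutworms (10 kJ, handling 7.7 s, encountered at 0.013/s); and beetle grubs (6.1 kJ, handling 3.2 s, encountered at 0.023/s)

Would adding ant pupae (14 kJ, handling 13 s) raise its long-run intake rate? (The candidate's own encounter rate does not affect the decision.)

Yes

Current rate: (0.024×11 + 0.013×10 + 0.023×6.1)/(1 + 0.024×2.5 + 0.013×7.7 + 0.023×3.2) = 0.4331 kJ/s.
Profitability of ant pupae: 14/13 = 1.077 kJ/s.
1.077 > 0.4331, so adding ant pupae raises the average — include it.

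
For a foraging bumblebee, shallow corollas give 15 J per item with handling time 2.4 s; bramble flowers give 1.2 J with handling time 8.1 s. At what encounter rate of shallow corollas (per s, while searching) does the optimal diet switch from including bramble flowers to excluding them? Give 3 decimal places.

At the threshold, the rate on shallow corollas alone equals the profitability of bramble flowers: λ·15/(1 + λ·2.4) = 1.2/8.1 = 0.1481.
Rearranging, λ(15 − 0.1481×2.4) = 0.1481, so λ = 0.1481/14.64 = 0.01012 per s.

0.010 per s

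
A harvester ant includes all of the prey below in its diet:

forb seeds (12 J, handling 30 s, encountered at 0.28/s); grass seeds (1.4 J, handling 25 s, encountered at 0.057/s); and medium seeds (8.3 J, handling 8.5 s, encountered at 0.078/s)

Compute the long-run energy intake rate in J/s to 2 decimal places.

R = (0.28×12 + 0.057×1.4 + 0.078×8.3) / (1 + 0.28×30 + 0.057×25 + 0.078×8.5) = 4.087/11.49 = 0.3558 J/s.

0.36 J/s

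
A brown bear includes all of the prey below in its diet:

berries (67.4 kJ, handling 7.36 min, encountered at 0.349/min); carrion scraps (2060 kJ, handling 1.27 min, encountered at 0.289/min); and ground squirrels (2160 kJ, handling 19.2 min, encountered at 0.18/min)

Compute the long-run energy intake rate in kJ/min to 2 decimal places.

R = Σλ_iE_i / (1 + Σλ_ih_i)
Numerator: 0.349×67.4 + 0.289×2060 + 0.18×2160 = 1008
Denominator: 1 + 0.349×7.36 + 0.289×1.27 + 0.18×19.2 = 7.392
R = 1008/7.392 = 136.3 kJ/min

136.32 kJ/min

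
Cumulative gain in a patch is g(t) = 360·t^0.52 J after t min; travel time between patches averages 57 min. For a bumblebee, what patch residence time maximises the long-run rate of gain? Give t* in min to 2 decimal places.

61.75 min

By the marginal value theorem, leave when the instantaneous gain rate g'(t) equals the habitat-wide average g(t)/(T + t).
g'(t) = 0.52·360·t^-0.48. Setting 0.52·360·t^-0.48 = 360·t^0.52/(57+t) gives 0.52(57+t) = t, so 0.48·t = 0.52×57.
t* = 0.52×57/0.48 = 61.75 min.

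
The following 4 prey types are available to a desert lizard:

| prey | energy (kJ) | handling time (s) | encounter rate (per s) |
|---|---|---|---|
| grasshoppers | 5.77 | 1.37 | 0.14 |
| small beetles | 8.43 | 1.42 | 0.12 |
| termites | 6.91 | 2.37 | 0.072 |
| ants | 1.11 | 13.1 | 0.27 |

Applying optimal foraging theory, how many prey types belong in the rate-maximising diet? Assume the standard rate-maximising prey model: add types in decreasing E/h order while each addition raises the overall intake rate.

Profitabilities (E/h, kJ/s): small beetles 5.94, grasshoppers 4.21, termites 2.92, ants 0.0847. Add prey in this order while the next type's profitability exceeds the intake rate on those already taken.
Rate on top 1: 0.8643. grasshoppers: 4.21 > 0.8643 → include.
Rate on top 2: 1.336. termites: 2.92 > 1.336 → include.
Rate on top 3: 1.512. ants: 0.0847 < 1.512 → exclude; stop.
Optimal diet: small beetles, grasshoppers, termites — 3 of 4 types.

3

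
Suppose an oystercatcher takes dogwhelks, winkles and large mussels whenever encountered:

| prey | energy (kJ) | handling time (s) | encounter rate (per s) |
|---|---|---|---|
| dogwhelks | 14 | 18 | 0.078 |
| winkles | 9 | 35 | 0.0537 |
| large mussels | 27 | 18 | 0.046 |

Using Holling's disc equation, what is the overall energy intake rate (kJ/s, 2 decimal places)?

0.55 kJ/s

R = (0.078×14 + 0.0537×9 + 0.046×27) / (1 + 0.078×18 + 0.0537×35 + 0.046×18) = 2.817/5.111 = 0.5512 kJ/s.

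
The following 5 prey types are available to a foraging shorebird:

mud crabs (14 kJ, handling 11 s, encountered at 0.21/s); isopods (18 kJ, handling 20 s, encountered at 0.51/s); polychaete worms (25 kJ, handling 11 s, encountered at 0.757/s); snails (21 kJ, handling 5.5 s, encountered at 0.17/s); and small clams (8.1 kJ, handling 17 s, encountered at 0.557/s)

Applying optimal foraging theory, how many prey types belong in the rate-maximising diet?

E/h in descending order: snails 3.82, polychaete worms 2.27, mud crabs 1.27, isopods 0.9, small clams 0.476 kJ/s. The optimal diet is the largest prefix of this list for which every included type satisfies E_i/h_i > R on the types above it.
Rate on top 1: 1.845. polychaete worms: 2.27 > 1.845 → include.
Rate on top 2: 2.192. mud crabs: 1.27 < 2.192 → exclude; stop.
Optimal diet: snails, polychaete worms — 2 of 5 types.

2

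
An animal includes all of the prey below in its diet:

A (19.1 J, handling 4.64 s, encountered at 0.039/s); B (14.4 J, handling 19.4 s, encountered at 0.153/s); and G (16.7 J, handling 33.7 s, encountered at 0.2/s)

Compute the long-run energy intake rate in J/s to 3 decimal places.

0.577 J/s

R = (0.039×19.1 + 0.153×14.4 + 0.2×16.7) / (1 + 0.039×4.64 + 0.153×19.4 + 0.2×33.7) = 6.288/10.89 = 0.5775 J/s.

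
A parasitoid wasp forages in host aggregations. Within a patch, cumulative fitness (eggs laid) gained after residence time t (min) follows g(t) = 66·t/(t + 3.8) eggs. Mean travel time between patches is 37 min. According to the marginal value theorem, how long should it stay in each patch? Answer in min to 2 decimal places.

Optimal t* satisfies g'(t*) = g(t*)/(T + t*).
g'(t) = 66·3.8/(t + 3.8)². Setting 66·3.8/(t+3.8)² = 66t/[(t+3.8)(37+t)] gives 3.8(37+t) = t(t+3.8), so t² = 3.8×37 = 140.6.
t* = √140.6 = 11.86 min.

11.86 min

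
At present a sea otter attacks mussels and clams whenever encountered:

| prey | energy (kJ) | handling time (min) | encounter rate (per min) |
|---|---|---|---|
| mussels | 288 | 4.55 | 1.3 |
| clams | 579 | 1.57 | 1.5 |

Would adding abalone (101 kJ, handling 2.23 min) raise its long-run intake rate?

No

On mussels and clams alone, R = ΣλE/(1+Σλh) = 1243/9.27 = 134.1 kJ/min.
Profitability of abalone: 101/2.23 = 45.29 kJ/min.
45.29 < 134.1, so adding abalone would lower the average — exclude it.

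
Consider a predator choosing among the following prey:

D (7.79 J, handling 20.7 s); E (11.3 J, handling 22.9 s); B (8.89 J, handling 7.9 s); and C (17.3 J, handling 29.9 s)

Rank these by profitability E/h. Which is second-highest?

C

Profitability E/h (J/s): D = 7.79/20.7 = 0.376, E = 11.3/22.9 = 0.493, B = 8.89/7.9 = 1.13, C = 17.3/29.9 = 0.579.
Ranked: B > C > E > D.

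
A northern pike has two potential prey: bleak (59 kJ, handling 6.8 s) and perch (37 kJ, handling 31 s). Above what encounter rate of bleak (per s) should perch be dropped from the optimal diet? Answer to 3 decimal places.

0.023 per s

At the threshold, the rate on bleak alone equals the profitability of perch: λ·59/(1 + λ·6.8) = 37/31 = 1.194.
Rearranging, λ(59 − 1.194×6.8) = 1.194, so λ = 1.194/50.88 = 0.02346 per s.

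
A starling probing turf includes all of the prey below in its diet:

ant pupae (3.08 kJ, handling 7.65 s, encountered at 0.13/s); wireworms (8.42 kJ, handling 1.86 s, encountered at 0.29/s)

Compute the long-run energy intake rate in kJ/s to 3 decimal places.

1.122 kJ/s

R = Σλ_iE_i / (1 + Σλ_ih_i)
Numerator: 0.13×3.08 + 0.29×8.42 = 2.842
Denominator: 1 + 0.13×7.65 + 0.29×1.86 = 2.534
R = 2.842/2.534 = 1.122 kJ/s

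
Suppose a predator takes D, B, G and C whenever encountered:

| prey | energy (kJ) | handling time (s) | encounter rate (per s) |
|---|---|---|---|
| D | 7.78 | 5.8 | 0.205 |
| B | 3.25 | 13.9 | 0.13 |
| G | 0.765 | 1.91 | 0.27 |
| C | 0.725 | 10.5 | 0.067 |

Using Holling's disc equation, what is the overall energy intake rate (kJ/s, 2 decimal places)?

0.44 kJ/s

Energy encountered per unit search time: 0.205×7.78 + 0.13×3.25 + 0.27×0.765 + 0.067×0.725 = 2.273 kJ/s.
Handling time per unit search time: 0.205×5.8 + 0.13×13.9 + 0.27×1.91 + 0.067×10.5 = 4.215.
Rate = 2.273/(1 + 4.215) = 0.4358 kJ/s.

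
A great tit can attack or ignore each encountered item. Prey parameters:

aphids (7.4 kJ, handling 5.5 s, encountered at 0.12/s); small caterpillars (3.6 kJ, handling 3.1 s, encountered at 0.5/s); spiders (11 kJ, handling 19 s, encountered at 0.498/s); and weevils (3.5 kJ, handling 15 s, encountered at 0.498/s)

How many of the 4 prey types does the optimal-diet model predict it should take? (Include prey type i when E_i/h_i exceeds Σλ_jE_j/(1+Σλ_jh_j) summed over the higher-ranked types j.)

2

Profitabilities (E/h, kJ/s): aphids 1.35, small caterpillars 1.16, spiders 0.579, weevils 0.233. Add prey in this order while the next type's profitability exceeds the intake rate on those already taken.
Rate on top 1: 0.5349. small caterpillars: 1.16 > 0.5349 → include.
Rate on top 2: 0.8374. spiders: 0.579 < 0.8374 → exclude; stop.
Optimal diet: aphids, small caterpillars — 2 of 4 types.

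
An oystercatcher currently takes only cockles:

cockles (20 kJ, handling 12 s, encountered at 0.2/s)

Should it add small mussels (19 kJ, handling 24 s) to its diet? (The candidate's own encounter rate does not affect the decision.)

No

Intake rate on the current diet: R = (0.2×20) / (1 + 0.2×12) = 4/3.4 = 1.176 kJ/s.
Profitability of small mussels: 19/24 = 0.7917 kJ/s.
Since 0.7917 < R, time spent handling small mussels is better spent searching.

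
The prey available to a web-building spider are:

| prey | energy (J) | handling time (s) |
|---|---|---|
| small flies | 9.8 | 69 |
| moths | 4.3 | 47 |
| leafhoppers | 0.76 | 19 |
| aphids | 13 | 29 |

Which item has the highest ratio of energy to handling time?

aphids

Profitability E/h (J/s): small flies = 9.8/69 = 0.142, moths = 4.3/47 = 0.0915, leafhoppers = 0.76/19 = 0.04, aphids = 13/29 = 0.448.
Ranked: aphids > small flies > moths > leafhoppers.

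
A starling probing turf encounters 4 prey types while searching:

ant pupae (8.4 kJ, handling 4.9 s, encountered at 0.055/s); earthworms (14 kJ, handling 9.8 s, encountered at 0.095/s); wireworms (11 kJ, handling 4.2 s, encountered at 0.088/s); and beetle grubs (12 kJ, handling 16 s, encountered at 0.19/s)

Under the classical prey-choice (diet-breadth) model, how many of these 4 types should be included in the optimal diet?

Profitabilities (E/h, kJ/s): wireworms 2.62, ant pupae 1.71, earthworms 1.43, beetle grubs 0.75. Add prey in this order while the next type's profitability exceeds the intake rate on those already taken.
Rate on top 1: 0.7068. ant pupae: 1.71 > 0.7068 → include.
Rate on top 2: 0.8724. earthworms: 1.43 > 0.8724 → include.
Rate on top 3: 1.074. beetle grubs: 0.75 < 1.074 → exclude; stop.
Optimal diet: wireworms, ant pupae, earthworms — 3 of 4 types.

3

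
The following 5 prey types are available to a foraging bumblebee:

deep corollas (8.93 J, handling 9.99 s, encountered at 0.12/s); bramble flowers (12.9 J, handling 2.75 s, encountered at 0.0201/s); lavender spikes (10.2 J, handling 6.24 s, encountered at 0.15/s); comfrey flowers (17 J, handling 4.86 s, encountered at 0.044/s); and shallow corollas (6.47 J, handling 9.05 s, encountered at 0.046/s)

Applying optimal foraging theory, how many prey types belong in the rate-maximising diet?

3

Rank by E/h (J/s): bramble flowers 4.69, comfrey flowers 3.5, lavender spikes 1.63, deep corollas 0.894, shallow corollas 0.715. Include each in turn until the next type's E/h falls below the running intake rate.
Rate on top 1: 0.2457. comfrey flowers: 3.5 > 0.2457 → include.
Rate on top 2: 0.7937. lavender spikes: 1.63 > 0.7937 → include.
Rate on top 3: 1.151. deep corollas: 0.894 < 1.151 → exclude; stop.
Optimal diet: bramble flowers, comfrey flowers, lavender spikes — 3 of 5 types.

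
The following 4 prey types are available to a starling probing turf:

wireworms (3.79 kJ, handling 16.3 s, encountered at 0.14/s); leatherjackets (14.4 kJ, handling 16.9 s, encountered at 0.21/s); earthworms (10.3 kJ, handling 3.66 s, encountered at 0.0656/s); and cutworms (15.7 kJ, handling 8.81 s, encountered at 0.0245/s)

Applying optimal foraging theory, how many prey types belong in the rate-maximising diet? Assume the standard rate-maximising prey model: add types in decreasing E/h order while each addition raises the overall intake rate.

Rank by E/h (kJ/s): earthworms 2.81, cutworms 1.78, leatherjackets 0.852, wireworms 0.233. Include each in turn until the next type's E/h falls below the running intake rate.
Rate on top 1: 0.5449. cutworms: 1.78 > 0.5449 → include.
Rate on top 2: 0.7283. leatherjackets: 0.852 > 0.7283 → include.
Rate on top 3: 0.8161. wireworms: 0.233 < 0.8161 → exclude; stop.
Optimal diet: earthworms, cutworms, leatherjackets — 3 of 4 types.

3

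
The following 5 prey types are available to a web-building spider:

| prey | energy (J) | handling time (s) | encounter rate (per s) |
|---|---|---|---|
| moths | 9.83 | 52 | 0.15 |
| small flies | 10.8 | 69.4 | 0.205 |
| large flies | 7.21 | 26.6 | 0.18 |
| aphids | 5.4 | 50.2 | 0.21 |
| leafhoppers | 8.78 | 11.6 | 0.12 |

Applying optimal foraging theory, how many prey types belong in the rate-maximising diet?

1

Rank by E/h (J/s): leafhoppers 0.757, large flies 0.271, moths 0.189, small flies 0.156, aphids 0.108. Include each in turn until the next type's E/h falls below the running intake rate.
Rate on top 1: 0.4405. large flies: 0.271 < 0.4405 → exclude; stop.
Optimal diet: leafhoppers — 1 of 5 types.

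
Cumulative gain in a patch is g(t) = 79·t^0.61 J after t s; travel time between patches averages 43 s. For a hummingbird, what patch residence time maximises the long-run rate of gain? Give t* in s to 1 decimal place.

Maximise g(t)/(T+t): set derivative to zero → g'(t)(T+t) = g(t).
g'(t) = 0.61·79·t^-0.39. Setting 0.61·79·t^-0.39 = 79·t^0.61/(43+t) gives 0.61(43+t) = t, so 0.39·t = 0.61×43.
t* = 0.61×43/0.39 = 67.26 s.

67.3 s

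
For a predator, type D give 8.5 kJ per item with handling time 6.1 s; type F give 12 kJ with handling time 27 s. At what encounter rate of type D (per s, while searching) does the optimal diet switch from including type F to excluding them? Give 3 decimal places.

The zero-one rule: include type F iff E₂/h₂ > λE₁/(1+λh₁). Equality gives the switch point.
λE₁h₂ = E₂ + λE₂h₁ ⇒ λ = E₂/(E₁h₂ − E₂h₁) = 12/(229.5 − 73.2) = 0.07678 per s.

0.077 per s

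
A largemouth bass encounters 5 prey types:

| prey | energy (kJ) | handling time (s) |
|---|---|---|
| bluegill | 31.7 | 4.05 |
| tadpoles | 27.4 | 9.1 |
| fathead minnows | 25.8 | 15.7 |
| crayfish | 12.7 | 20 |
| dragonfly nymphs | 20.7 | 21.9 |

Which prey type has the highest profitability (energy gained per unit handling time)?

Profitability E/h (kJ/s): bluegill = 31.7/4.05 = 7.83, tadpoles = 27.4/9.1 = 3.01, fathead minnows = 25.8/15.7 = 1.64, crayfish = 12.7/20 = 0.635, dragonfly nymphs = 20.7/21.9 = 0.945.
Ranked: bluegill > tadpoles > fathead minnows > dragonfly nymphs > crayfish.

bluegill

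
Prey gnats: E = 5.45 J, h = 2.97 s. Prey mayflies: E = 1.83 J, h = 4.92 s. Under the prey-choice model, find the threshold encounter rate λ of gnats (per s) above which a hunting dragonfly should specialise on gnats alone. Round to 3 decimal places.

0.086 per s

At the threshold, the rate on gnats alone equals the profitability of mayflies: λ·5.45/(1 + λ·2.97) = 1.83/4.92 = 0.372.
Rearranging, λ(5.45 − 0.372×2.97) = 0.372, so λ = 0.372/4.345 = 0.0856 per s.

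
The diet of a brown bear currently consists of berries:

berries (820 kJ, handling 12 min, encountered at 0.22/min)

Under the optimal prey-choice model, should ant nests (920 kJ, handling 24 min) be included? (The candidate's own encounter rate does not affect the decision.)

No

Current rate: (0.22×820)/(1 + 0.22×12) = 49.56 kJ/min.
ant nests: E/h = 920/24 = 38.33 kJ/min.
38.33 < 49.56, so adding ant nests would lower the average — exclude it.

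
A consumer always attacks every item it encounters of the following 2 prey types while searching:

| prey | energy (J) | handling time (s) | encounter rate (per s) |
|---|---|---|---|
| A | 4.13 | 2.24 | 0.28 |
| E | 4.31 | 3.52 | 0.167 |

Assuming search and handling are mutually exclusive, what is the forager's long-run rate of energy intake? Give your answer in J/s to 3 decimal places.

0.847 J/s

Energy encountered per unit search time: 0.28×4.13 + 0.167×4.31 = 1.876 J/s.
Handling time per unit search time: 0.28×2.24 + 0.167×3.52 = 1.215.
Rate = 1.876/(1 + 1.215) = 0.847 J/s.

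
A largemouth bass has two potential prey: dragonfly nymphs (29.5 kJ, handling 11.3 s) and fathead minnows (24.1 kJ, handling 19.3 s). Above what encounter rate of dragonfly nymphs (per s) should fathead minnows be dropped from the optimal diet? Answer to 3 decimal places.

0.081 per s

The zero-one rule: include fathead minnows iff E₂/h₂ > λE₁/(1+λh₁). Equality gives the switch point.
λE₁h₂ = E₂ + λE₂h₁ ⇒ λ = E₂/(E₁h₂ − E₂h₁) = 24.1/(569.4 − 272.3) = 0.08114 per s.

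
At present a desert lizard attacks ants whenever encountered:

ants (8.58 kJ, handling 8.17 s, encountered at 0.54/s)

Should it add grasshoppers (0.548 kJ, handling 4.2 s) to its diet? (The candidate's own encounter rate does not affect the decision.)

No

On ants alone, R = ΣλE/(1+Σλh) = 4.633/5.412 = 0.8561 kJ/s.
grasshoppers: E/h = 0.548/4.2 = 0.1305 kJ/s.
Since 0.1305 < R, time spent handling grasshoppers is better spent searching.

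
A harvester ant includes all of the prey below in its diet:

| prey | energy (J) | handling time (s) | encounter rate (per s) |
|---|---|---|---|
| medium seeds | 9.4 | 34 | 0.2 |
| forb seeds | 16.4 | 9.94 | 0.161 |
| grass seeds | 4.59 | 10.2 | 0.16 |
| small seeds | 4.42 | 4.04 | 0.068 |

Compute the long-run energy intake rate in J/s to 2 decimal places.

0.49 J/s

R = (0.2×9.4 + 0.161×16.4 + 0.16×4.59 + 0.068×4.42) / (1 + 0.2×34 + 0.161×9.94 + 0.16×10.2 + 0.068×4.04) = 5.555/11.31 = 0.4913 J/s.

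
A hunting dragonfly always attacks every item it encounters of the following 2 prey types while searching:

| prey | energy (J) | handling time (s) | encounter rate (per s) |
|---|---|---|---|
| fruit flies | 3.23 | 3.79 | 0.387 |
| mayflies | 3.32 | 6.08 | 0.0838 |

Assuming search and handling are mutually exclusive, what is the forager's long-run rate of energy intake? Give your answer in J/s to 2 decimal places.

R = (0.387×3.23 + 0.0838×3.32) / (1 + 0.387×3.79 + 0.0838×6.08) = 1.528/2.976 = 0.5135 J/s.

0.51 J/s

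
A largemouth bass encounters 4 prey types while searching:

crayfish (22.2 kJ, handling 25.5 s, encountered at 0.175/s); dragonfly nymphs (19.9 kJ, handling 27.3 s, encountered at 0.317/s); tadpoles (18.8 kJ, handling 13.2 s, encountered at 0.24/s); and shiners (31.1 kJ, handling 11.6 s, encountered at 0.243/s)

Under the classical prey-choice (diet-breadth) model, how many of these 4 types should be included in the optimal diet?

Profitabilities (E/h, kJ/s): shiners 2.68, tadpoles 1.42, crayfish 0.871, dragonfly nymphs 0.729. Add prey in this order while the next type's profitability exceeds the intake rate on those already taken.
Rate on top 1: 1.979. tadpoles: 1.42 < 1.979 → exclude; stop.
Optimal diet: shiners — 1 of 4 types.

1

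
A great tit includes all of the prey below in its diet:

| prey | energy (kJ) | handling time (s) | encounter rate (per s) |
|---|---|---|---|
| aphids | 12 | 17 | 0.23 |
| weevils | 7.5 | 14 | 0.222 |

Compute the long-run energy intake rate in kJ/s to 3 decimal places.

R = Σλ_iE_i / (1 + Σλ_ih_i)
Numerator: 0.23×12 + 0.222×7.5 = 4.425
Denominator: 1 + 0.23×17 + 0.222×14 = 8.018
R = 4.425/8.018 = 0.5519 kJ/s

0.552 kJ/s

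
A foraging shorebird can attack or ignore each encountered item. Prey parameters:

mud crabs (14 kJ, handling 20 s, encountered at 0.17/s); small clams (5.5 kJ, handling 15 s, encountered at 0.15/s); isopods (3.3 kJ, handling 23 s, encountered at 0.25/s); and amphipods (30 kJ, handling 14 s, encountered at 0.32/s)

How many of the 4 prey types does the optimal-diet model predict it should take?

1

Rank by E/h (kJ/s): amphipods 2.14, mud crabs 0.7, small clams 0.367, isopods 0.143. Include each in turn until the next type's E/h falls below the running intake rate.
Rate on top 1: 1.752. mud crabs: 0.7 < 1.752 → exclude; stop.
Optimal diet: amphipods — 1 of 4 types.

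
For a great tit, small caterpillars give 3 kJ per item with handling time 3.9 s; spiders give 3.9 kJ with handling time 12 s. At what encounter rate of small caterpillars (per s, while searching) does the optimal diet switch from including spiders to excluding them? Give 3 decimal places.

At the threshold, the rate on small caterpillars alone equals the profitability of spiders: λ·3/(1 + λ·3.9) = 3.9/12 = 0.325.
Rearranging, λ(3 − 0.325×3.9) = 0.325, so λ = 0.325/1.732 = 0.1876 per s.

0.188 per s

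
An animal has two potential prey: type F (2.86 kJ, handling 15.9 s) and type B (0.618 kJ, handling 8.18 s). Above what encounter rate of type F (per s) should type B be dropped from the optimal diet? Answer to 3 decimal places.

0.046 per s

Drop type B once their profitability E₂/h₂ falls below the rate achievable on type F alone: E₂/h₂ = λE₁/(1 + λh₁).
Solve for λ: λE₁h₂ = E₂(1 + λh₁) → λ(E₁h₂ − E₂h₁) = E₂ → λ = E₂/(E₁h₂ − E₂h₁).
λ = 0.618/(2.86×8.18 − 0.618×15.9) = 0.618/13.57 = 0.04555 per s.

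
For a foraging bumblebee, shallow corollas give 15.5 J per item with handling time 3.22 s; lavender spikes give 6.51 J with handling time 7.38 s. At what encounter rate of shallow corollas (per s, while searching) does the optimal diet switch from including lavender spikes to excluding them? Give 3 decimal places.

Drop lavender spikes once their profitability E₂/h₂ falls below the rate achievable on shallow corollas alone: E₂/h₂ = λE₁/(1 + λh₁).
Solve for λ: λE₁h₂ = E₂(1 + λh₁) → λ(E₁h₂ − E₂h₁) = E₂ → λ = E₂/(E₁h₂ − E₂h₁).
λ = 6.51/(15.5×7.38 − 6.51×3.22) = 6.51/93.43 = 0.06968 per s.

0.070 per s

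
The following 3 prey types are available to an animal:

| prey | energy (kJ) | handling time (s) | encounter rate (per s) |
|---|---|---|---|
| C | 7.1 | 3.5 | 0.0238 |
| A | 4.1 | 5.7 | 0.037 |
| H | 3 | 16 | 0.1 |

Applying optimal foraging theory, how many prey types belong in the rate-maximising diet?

Profitabilities (E/h, kJ/s): C 2.03, A 0.719, H 0.188. Add prey in this order while the next type's profitability exceeds the intake rate on those already taken.
Rate on top 1: 0.156. A: 0.719 > 0.156 → include.
Rate on top 2: 0.2478. H: 0.188 < 0.2478 → exclude; stop.
Optimal diet: C, A — 2 of 3 types.

2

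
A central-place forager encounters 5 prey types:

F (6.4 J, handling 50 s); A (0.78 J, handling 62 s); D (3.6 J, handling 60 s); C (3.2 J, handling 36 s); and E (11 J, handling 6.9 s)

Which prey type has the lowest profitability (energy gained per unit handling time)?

A

In descending order of E/h:
E: 11/6.9 = 1.59 J/s
F: 6.4/50 = 0.128 J/s
C: 3.2/36 = 0.0889 J/s
D: 3.6/60 = 0.06 J/s
A: 0.78/62 = 0.0126 J/s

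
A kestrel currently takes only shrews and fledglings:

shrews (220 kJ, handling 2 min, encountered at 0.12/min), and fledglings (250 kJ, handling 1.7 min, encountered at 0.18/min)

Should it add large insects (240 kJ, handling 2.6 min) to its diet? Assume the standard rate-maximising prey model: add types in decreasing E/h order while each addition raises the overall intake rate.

On shrews and fledglings alone, R = ΣλE/(1+Σλh) = 71.4/1.546 = 46.18 kJ/min.
large insects: E/h = 240/2.6 = 92.31 kJ/min.
92.31 > 46.18, so adding large insects raises the average — include it.

Yes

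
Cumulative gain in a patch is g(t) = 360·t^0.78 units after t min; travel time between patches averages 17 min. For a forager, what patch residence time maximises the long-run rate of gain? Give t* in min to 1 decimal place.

Maximise g(t)/(T+t): set derivative to zero → g'(t)(T+t) = g(t).
g'(t) = 0.78·360·t^-0.22. Setting 0.78·360·t^-0.22 = 360·t^0.78/(17+t) gives 0.78(17+t) = t, so 0.22·t = 0.78×17.
t* = 0.78×17/0.22 = 60.27 min.

60.3 min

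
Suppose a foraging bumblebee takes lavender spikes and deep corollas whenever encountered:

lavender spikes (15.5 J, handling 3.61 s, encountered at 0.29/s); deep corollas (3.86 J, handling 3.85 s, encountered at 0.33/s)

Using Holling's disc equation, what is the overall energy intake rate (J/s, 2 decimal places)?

1.74 J/s

R = (0.29×15.5 + 0.33×3.86) / (1 + 0.29×3.61 + 0.33×3.85) = 5.769/3.317 = 1.739 J/s.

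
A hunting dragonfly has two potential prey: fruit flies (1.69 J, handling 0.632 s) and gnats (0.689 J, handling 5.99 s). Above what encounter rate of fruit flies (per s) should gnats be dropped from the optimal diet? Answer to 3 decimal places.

0.071 per s

At the threshold, the rate on fruit flies alone equals the profitability of gnats: λ·1.69/(1 + λ·0.632) = 0.689/5.99 = 0.115.
Rearranging, λ(1.69 − 0.115×0.632) = 0.115, so λ = 0.115/1.617 = 0.07112 per s.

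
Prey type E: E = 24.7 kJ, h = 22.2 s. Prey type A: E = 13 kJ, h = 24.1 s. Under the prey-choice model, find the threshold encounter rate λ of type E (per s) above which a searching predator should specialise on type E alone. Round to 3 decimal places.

0.042 per s

The zero-one rule: include type A iff E₂/h₂ > λE₁/(1+λh₁). Equality gives the switch point.
λE₁h₂ = E₂ + λE₂h₁ ⇒ λ = E₂/(E₁h₂ − E₂h₁) = 13/(595.3 − 288.6) = 0.04239 per s.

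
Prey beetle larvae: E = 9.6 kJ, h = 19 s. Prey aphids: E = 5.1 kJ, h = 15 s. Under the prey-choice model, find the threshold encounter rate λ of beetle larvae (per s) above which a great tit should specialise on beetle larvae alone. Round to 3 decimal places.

0.108 per s

The zero-one rule: include aphids iff E₂/h₂ > λE₁/(1+λh₁). Equality gives the switch point.
λE₁h₂ = E₂ + λE₂h₁ ⇒ λ = E₂/(E₁h₂ − E₂h₁) = 5.1/(144 − 96.9) = 0.1083 per s.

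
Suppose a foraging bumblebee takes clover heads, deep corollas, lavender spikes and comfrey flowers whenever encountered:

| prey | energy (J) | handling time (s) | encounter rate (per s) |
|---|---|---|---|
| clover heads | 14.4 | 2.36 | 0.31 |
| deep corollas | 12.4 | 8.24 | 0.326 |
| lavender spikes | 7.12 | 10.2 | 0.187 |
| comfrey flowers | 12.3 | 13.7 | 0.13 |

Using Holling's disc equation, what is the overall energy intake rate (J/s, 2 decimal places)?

1.41 J/s

R = (0.31×14.4 + 0.326×12.4 + 0.187×7.12 + 0.13×12.3) / (1 + 0.31×2.36 + 0.326×8.24 + 0.187×10.2 + 0.13×13.7) = 11.44/8.106 = 1.411 J/s.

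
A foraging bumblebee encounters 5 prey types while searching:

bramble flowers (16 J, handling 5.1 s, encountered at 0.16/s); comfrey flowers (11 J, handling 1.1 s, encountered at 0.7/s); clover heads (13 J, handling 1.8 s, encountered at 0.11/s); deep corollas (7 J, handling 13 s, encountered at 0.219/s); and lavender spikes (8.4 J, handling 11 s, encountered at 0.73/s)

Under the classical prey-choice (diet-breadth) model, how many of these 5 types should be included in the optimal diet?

2

Profitabilities (E/h, J/s): comfrey flowers 10, clover heads 7.22, bramble flowers 3.14, lavender spikes 0.764, deep corollas 0.538. Add prey in this order while the next type's profitability exceeds the intake rate on those already taken.
Rate on top 1: 4.35. clover heads: 7.22 > 4.35 → include.
Rate on top 2: 4.639. bramble flowers: 3.14 < 4.639 → exclude; stop.
Optimal diet: comfrey flowers, clover heads — 2 of 5 types.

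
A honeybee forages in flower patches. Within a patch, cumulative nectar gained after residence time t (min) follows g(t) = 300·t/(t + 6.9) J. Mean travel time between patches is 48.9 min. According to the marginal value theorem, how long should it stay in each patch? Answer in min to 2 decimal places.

18.37 min

Maximise g(t)/(T+t): set derivative to zero → g'(t)(T+t) = g(t).
g'(t) = 300·6.9/(t + 6.9)². Setting 300·6.9/(t+6.9)² = 300t/[(t+6.9)(48.9+t)] gives 6.9(48.9+t) = t(t+6.9), so t² = 6.9×48.9 = 337.4.
t* = √337.4 = 18.37 min.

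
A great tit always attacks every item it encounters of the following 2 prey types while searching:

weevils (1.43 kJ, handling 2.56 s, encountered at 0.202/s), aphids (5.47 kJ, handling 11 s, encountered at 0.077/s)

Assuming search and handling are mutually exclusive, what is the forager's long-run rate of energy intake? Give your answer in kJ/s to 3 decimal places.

0.300 kJ/s

R = (0.202×1.43 + 0.077×5.47) / (1 + 0.202×2.56 + 0.077×11) = 0.71/2.364 = 0.3003 kJ/s.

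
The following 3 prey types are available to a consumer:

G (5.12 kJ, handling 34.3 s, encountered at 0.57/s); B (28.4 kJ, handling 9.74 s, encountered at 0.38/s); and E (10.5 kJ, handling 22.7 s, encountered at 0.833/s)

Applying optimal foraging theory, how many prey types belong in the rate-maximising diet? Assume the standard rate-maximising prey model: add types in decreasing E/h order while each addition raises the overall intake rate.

Rank by E/h (kJ/s): B 2.92, E 0.463, G 0.149. Include each in turn until the next type's E/h falls below the running intake rate.
Rate on top 1: 2.296. E: 0.463 < 2.296 → exclude; stop.
Optimal diet: B — 1 of 3 types.

1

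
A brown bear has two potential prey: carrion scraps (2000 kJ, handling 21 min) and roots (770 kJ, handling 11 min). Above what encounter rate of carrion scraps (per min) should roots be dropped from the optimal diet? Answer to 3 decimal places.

0.132 per min

Drop roots once their profitability E₂/h₂ falls below the rate achievable on carrion scraps alone: E₂/h₂ = λE₁/(1 + λh₁).
Solve for λ: λE₁h₂ = E₂(1 + λh₁) → λ(E₁h₂ − E₂h₁) = E₂ → λ = E₂/(E₁h₂ − E₂h₁).
λ = 770/(2000×11 − 770×21) = 770/5830 = 0.1321 per min.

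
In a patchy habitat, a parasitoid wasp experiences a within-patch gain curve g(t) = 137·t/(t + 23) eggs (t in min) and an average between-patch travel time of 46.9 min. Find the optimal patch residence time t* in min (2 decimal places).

By the marginal value theorem, leave when the instantaneous gain rate g'(t) equals the habitat-wide average g(t)/(T + t).
g'(t) = 137·23/(t + 23)². Setting 137·23/(t+23)² = 137t/[(t+23)(46.9+t)] gives 23(46.9+t) = t(t+23), so t² = 23×46.9 = 1079.
t* = √1079 = 32.84 min.

32.84 min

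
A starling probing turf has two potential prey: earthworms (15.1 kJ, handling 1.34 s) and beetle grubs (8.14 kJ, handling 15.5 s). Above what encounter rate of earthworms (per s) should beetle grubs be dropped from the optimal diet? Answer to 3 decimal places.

0.036 per s

The zero-one rule: include beetle grubs iff E₂/h₂ > λE₁/(1+λh₁). Equality gives the switch point.
λE₁h₂ = E₂ + λE₂h₁ ⇒ λ = E₂/(E₁h₂ − E₂h₁) = 8.14/(234 − 10.91) = 0.03648 per s.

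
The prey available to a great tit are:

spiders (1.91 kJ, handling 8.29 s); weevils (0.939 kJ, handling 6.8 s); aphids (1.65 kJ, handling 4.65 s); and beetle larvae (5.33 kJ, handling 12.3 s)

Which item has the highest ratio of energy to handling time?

beetle larvae

Profitability E/h (kJ/s): spiders = 1.91/8.29 = 0.23, weevils = 0.939/6.8 = 0.138, aphids = 1.65/4.65 = 0.355, beetle larvae = 5.33/12.3 = 0.433.
Ranked: beetle larvae > aphids > spiders > weevils.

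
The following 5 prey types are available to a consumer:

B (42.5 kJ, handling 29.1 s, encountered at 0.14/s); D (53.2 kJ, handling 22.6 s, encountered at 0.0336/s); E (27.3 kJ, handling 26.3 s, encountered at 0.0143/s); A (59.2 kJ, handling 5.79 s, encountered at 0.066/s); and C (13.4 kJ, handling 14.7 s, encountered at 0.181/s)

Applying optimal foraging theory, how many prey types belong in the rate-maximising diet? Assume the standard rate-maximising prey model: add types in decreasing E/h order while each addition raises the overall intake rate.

Rank by E/h (kJ/s): A 10.2, D 2.35, B 1.46, E 1.04, C 0.912. Include each in turn until the next type's E/h falls below the running intake rate.
Rate on top 1: 2.827. D: 2.35 < 2.827 → exclude; stop.
Optimal diet: A — 1 of 5 types.

1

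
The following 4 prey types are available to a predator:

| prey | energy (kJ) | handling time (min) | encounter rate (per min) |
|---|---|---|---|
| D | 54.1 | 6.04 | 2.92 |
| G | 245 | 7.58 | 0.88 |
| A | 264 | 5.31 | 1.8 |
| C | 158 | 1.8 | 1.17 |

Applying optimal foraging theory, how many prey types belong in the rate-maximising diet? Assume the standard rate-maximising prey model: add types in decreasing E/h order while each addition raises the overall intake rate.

1

Rank by E/h (kJ/min): C 87.8, A 49.7, G 32.3, D 8.96. Include each in turn until the next type's E/h falls below the running intake rate.
Rate on top 1: 59.52. A: 49.7 < 59.52 → exclude; stop.
Optimal diet: C — 1 of 4 types.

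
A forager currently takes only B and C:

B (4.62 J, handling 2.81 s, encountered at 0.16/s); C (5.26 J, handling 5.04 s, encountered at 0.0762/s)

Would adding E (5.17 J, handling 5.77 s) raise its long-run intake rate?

On B and C alone, R = ΣλE/(1+Σλh) = 1.14/1.834 = 0.6217 J/s.
Profitability of E: 5.17/5.77 = 0.896 J/s.
0.896 > 0.6217, so adding E raises the average — include it.

Yes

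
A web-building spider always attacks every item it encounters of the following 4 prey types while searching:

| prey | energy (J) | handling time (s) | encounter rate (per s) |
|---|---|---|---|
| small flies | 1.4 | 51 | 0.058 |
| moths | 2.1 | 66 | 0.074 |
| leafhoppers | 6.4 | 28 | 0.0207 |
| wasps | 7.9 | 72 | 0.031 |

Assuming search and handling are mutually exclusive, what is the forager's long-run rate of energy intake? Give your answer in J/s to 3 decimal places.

0.053 J/s

Energy encountered per unit search time: 0.058×1.4 + 0.074×2.1 + 0.0207×6.4 + 0.031×7.9 = 0.614 J/s.
Handling time per unit search time: 0.058×51 + 0.074×66 + 0.0207×28 + 0.031×72 = 10.65.
Rate = 0.614/(1 + 10.65) = 0.05269 J/s.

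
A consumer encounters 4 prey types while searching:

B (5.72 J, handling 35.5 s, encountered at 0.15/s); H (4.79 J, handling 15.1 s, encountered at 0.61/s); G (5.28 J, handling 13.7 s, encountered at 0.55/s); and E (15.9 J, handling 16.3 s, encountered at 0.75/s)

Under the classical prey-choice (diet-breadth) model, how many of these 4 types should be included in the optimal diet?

Profitabilities (E/h, J/s): E 0.975, G 0.385, H 0.317, B 0.161. Add prey in this order while the next type's profitability exceeds the intake rate on those already taken.
Rate on top 1: 0.9017. G: 0.385 < 0.9017 → exclude; stop.
Optimal diet: E — 1 of 4 types.

1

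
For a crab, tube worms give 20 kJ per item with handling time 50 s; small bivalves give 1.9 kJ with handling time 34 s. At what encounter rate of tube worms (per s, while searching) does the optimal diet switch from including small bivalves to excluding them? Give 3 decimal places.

The zero-one rule: include small bivalves iff E₂/h₂ > λE₁/(1+λh₁). Equality gives the switch point.
λE₁h₂ = E₂ + λE₂h₁ ⇒ λ = E₂/(E₁h₂ − E₂h₁) = 1.9/(680 − 95) = 0.003248 per s.

0.003 per s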